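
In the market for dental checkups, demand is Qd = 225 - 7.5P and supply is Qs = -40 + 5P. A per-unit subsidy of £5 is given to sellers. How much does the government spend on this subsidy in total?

Government cost = £405

Pre-subsidy: 225 - 7.5P = -40 + 5P gives P* = 21.2, Q* = 66.
With the subsidy, sellers receive Ps = Pb + 5 for each unit, where Pb is the price buyers pay.
Supply in terms of Pb becomes Qs = -40 + 5(Pb + 5) = -15 + 5Pb. Setting this equal to demand: 225 - 7.5Pb = -15 + 5Pb, so Pb = 19.2.
Sellers receive Ps = 19.2 + 5 = 24.2; Q' = 225 − 7.5·19.2 = 81.
Government outlay = subsidy × quantity = 5 × 81 = 405.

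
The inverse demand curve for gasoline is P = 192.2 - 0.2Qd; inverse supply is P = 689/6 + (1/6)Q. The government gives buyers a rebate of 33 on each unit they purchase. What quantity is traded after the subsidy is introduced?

Pre-subsidy: 192.2 - 0.2Q = 689/6 + (1/6)Q gives Q* = 211 and P* = 150.
With the rebate, buyers effectively pay Pb = Ps − 33, where Ps is the price sellers receive.
On the curves, Pb = 192.2 - 0.2Q and Ps = 689/6 + (1/6)Q; the wedge Ps − Pb = 33 gives 689/6 + (1/6)Q − (192.2 - 0.2Q) = 33, so Q' = 301.
Then Pb = 192.2 − 0.2·301 = 132 and Ps = 689/6 + (1/6)·301 = 165.

Q' = 301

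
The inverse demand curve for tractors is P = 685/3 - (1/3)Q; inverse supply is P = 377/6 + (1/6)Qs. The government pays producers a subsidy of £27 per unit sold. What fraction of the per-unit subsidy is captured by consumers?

Pre-subsidy: 685/3 - (1/3)Q = 377/6 + (1/6)Q gives Q* = 331 and P* = 118.
With the subsidy, sellers receive Ps = Pb + 27 for each unit, where Pb is the price buyers pay.
On the curves, Pb = 685/3 - (1/3)Q and Ps = 377/6 + (1/6)Q; the wedge Ps − Pb = 27 gives 377/6 + (1/6)Q − (685/3 - (1/3)Q) = 27, so Q' = 385.
Then Pb = 685/3 − (1/3)·385 = 100 and Ps = 377/6 + (1/6)·385 = 127.
Buyers' price falls by P* − Pb = 118 − 100 = 18; sellers' price rises by Ps − P* = 127 − 118 = 9.
So consumers capture 18/27 = 2/3 of each unit of subsidy.

Consumer share = 2/3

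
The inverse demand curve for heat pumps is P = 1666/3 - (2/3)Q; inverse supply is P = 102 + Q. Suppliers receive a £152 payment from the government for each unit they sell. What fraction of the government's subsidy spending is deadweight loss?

Pre-subsidy: 1666/3 - (2/3)Q = 102 + Q gives Q* = 272 and P* = 374.
With the subsidy, sellers receive Ps = Pb + 152 for each unit, where Pb is the price buyers pay.
On the curves, Pb = 1666/3 - (2/3)Q and Ps = 102 + Q; the wedge Ps − Pb = 152 gives 102 + Q − (1666/3 - (2/3)Q) = 152, so Q' = 363.2.
Then Pb = 1666/3 − (2/3)·363.2 = 313.2 and Ps = 102 + 1·363.2 = 465.2.
ΔCS = ½(272 + 363.2)(374 − 313.2) = 19310.08; ΔPS = ½(272 + 363.2)(465.2 − 374) = 28965.12.
Government spending = 152 × 363.2 = 55206.4.
DWL = ½ × 152 × (363.2 − 272) = 6931.2; fraction = 6931.2 / 55206.4 = 57/454.

DWL / government spending = 57/454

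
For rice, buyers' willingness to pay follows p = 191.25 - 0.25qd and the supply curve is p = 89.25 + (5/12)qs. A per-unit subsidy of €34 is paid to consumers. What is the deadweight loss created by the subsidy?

Deadweight loss = €867

Pre-subsidy: 191.25 - 0.25q = 89.25 + (5/12)q gives q* = 153 and p* = 153.
With the rebate, buyers effectively pay pb = ps − 34, where ps is the price sellers receive.
On the curves, pb = 191.25 - 0.25q and ps = 89.25 + (5/12)q; the wedge ps − pb = 34 gives 89.25 + (5/12)q − (191.25 - 0.25q) = 34, so q' = 204.
Then pb = 191.25 − 0.25·204 = 140.25 and ps = 89.25 + (5/12)·204 = 174.25.
The subsidy expands output by 204 − 153 = 51 past the efficient level; on those units the gap between marginal cost and willingness to pay runs from 0 up to 34.
DWL = ½ × 34 × 51 = 867.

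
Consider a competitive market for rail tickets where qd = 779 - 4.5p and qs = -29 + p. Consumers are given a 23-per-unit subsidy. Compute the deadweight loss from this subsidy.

Pre-subsidy: 779 - 4.5p = -29 + p gives p* = 1616/11, q* = 1297/11.
With the rebate, buyers effectively pay pb = ps − 23, where ps is the price sellers receive.
Demand in terms of ps becomes qd = 779 − 4.5(ps − 23) = 882.5 - 4.5ps. Setting this equal to supply: 882.5 - 4.5ps = -29 + ps, so ps = 1823/11.
Buyers pay pb = 1823/11 − 23 = 1570/11; q' = -29 + 1·(1823/11) = 1504/11.
The subsidy expands output by 1504/11 − 1297/11 = 207/11 past the efficient level; on those units the gap between marginal cost and willingness to pay runs from 0 up to 23.
DWL = ½ × 23 × 207/11 = 4761/22.

Deadweight loss = 4761/22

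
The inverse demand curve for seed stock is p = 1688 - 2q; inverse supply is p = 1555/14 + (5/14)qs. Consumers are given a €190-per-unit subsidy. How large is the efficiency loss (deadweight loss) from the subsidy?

Pre-subsidy: 1688 - 2q = 1555/14 + (5/14)q gives q* = 669 and p* = 350.
With the rebate, buyers effectively pay pb = ps − 190, where ps is the price sellers receive.
On the curves, pb = 1688 - 2q and ps = 1555/14 + (5/14)q; the wedge ps − pb = 190 gives 1555/14 + (5/14)q − (1688 - 2q) = 190, so q' = 24737/33.
Then pb = 1688 − 2·(24737/33) = 6230/33 and ps = 1555/14 + (5/14)·(24737/33) = 12500/33.
The subsidy expands output by 24737/33 − 669 = 2660/33 past the efficient level; on those units the gap between marginal cost and willingness to pay runs from 0 up to 190.
DWL = ½ × 190 × 2660/33 = 252700/33.

Deadweight loss = 252700/33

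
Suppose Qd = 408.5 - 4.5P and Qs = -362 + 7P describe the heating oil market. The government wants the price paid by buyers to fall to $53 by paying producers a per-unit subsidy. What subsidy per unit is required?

At a buyer price of 53, quantity demanded is 408.5 − 4.5·53 = 170.
Sellers supply 170 only when they receive Ps with -362 + 7·Ps = 170, i.e. Ps = 76.
s = Ps − Pb = 76 − 53 = 23.

Required subsidy s = $23 per unit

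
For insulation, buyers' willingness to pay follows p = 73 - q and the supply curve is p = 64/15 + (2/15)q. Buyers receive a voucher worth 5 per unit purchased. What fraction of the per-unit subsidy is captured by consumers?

Pre-subsidy: 73 - q = 64/15 + (2/15)q gives q* = 1031/17 and p* = 210/17.
With the rebate, buyers effectively pay pb = ps − 5, where ps is the price sellers receive.
On the curves, pb = 73 - q and ps = 64/15 + (2/15)q; the wedge ps − pb = 5 gives 64/15 + (2/15)q − (73 - q) = 5, so q' = 1106/17.
Then pb = 73 − 1·(1106/17) = 135/17 and ps = 64/15 + (2/15)·(1106/17) = 220/17.
Buyers' price falls by p* − pb = 210/17 − 135/17 = 75/17; sellers' price rises by ps − p* = 220/17 − 210/17 = 10/17.
So consumers capture (75/17)/5 = 15/17 of each unit of subsidy.

Consumer share = 15/17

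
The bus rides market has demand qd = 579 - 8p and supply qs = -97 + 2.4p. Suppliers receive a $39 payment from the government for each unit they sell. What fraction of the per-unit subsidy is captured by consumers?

Consumer share = 3/13

Pre-subsidy: 579 - 8p = -97 + 2.4p gives p* = 65, q* = 59.
With the subsidy, sellers receive ps = pb + 39 for each unit, where pb is the price buyers pay.
Supply in terms of pb becomes qs = -97 + 2.4(pb + 39) = -3.4 + 2.4pb. Setting this equal to demand: 579 - 8pb = -3.4 + 2.4pb, so pb = 56.
Sellers receive ps = 56 + 39 = 95; q' = 579 − 8·56 = 131.
Buyers' price falls by p* − pb = 65 − 56 = 9; sellers' price rises by ps − p* = 95 − 65 = 30.
So consumers capture 9/39 = 3/13 of each unit of subsidy.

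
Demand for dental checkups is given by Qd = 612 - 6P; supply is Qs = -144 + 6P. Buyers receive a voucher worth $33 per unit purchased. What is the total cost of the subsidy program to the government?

Pre-subsidy: 612 - 6P = -144 + 6P gives P* = 63, Q* = 234.
With the rebate, buyers effectively pay Pb = Ps − 33, where Ps is the price sellers receive.
Demand in terms of Ps becomes Qd = 612 − 6(Ps − 33) = 810 - 6Ps. Setting this equal to supply: 810 - 6Ps = -144 + 6Ps, so Ps = 79.5.
Buyers pay Pb = 79.5 − 33 = 46.5; Q' = -144 + 6·79.5 = 333.
Government outlay = subsidy × quantity = 33 × 333 = 10989.

Government cost = $10989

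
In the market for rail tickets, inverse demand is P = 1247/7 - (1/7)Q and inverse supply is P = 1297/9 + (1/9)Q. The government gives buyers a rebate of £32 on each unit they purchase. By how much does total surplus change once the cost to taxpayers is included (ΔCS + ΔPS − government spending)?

Pre-subsidy: 1247/7 - (1/7)Q = 1297/9 + (1/9)Q gives Q* = 134 and P* = 159.
With the rebate, buyers effectively pay Pb = Ps − 32, where Ps is the price sellers receive.
On the curves, Pb = 1247/7 - (1/7)Q and Ps = 1297/9 + (1/9)Q; the wedge Ps − Pb = 32 gives 1297/9 + (1/9)Q − (1247/7 - (1/7)Q) = 32, so Q' = 260.
Then Pb = 1247/7 − (1/7)·260 = 141 and Ps = 1297/9 + (1/9)·260 = 173.
ΔCS = ½(134 + 260)(159 − 141) = 3546; ΔPS = ½(134 + 260)(173 − 159) = 2758.
Government spending = 32 × 260 = 8320.
Net change = 3546 + 2758 − 8320 = -2016. The loss equals the DWL triangle ½·32·126.

Net change in total surplus = -£2016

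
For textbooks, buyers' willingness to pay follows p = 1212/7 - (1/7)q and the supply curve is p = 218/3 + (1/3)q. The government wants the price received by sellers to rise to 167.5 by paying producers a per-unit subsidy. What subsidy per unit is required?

Required subsidy s = 35 per unit

At a seller price of 167.5, quantity supplied is -218 + 3·167.5 = 284.5.
Buyers absorb 284.5 only when they pay pb = 1212/7 − (1/7)·284.5 = 132.5.
s = ps − pb = 167.5 − 132.5 = 35.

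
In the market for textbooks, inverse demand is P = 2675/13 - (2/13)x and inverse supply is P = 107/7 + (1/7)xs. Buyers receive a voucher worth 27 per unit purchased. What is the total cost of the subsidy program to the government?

Government cost = 19791

Pre-subsidy: 2675/13 - (2/13)x = 107/7 + (1/7)x gives x* = 642 and P* = 107.
With the rebate, buyers effectively pay Pb = Ps − 27, where Ps is the price sellers receive.
On the curves, Pb = 2675/13 - (2/13)x and Ps = 107/7 + (1/7)x; the wedge Ps − Pb = 27 gives 107/7 + (1/7)x − (2675/13 - (2/13)x) = 27, so x' = 733.
Then Pb = 2675/13 − (2/13)·733 = 93 and Ps = 107/7 + (1/7)·733 = 120.
Government outlay = subsidy × quantity = 27 × 733 = 19791.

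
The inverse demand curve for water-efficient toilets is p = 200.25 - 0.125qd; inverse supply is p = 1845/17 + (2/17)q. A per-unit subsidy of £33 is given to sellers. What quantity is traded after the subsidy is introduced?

Pre-subsidy: 200.25 - 0.125q = 1845/17 + (2/17)q gives q* = 378 and p* = 153.
With the subsidy, sellers receive ps = pb + 33 for each unit, where pb is the price buyers pay.
On the curves, pb = 200.25 - 0.125q and ps = 1845/17 + (2/17)q; the wedge ps − pb = 33 gives 1845/17 + (2/17)q − (200.25 - 0.125q) = 33, so q' = 514.
Then pb = 200.25 − 0.125·514 = 136 and ps = 1845/17 + (2/17)·514 = 169.

q' = 514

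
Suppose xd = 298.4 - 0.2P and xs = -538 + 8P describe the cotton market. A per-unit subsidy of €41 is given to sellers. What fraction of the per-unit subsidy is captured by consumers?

Consumer share = 40/41

Pre-subsidy: 298.4 - 0.2P = -538 + 8P gives P* = 102, x* = 278.
With the subsidy, sellers receive Ps = Pb + 41 for each unit, where Pb is the price buyers pay.
Supply in terms of Pb becomes xs = -538 + 8(Pb + 41) = -210 + 8Pb. Setting this equal to demand: 298.4 - 0.2Pb = -210 + 8Pb, so Pb = 62.
Sellers receive Ps = 62 + 41 = 103; x' = 298.4 − 0.2·62 = 286.
Buyers' price falls by P* − Pb = 102 − 62 = 40; sellers' price rises by Ps − P* = 103 − 102 = 1.
So consumers capture 40/41 = 40/41 of each unit of subsidy.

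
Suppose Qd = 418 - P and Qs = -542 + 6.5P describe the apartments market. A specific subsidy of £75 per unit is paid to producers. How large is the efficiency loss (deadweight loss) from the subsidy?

Deadweight loss = £2437.5

Pre-subsidy: 418 - P = -542 + 6.5P gives P* = 128, Q* = 290.
With the subsidy, sellers receive Ps = Pb + 75 for each unit, where Pb is the price buyers pay.
Supply in terms of Pb becomes Qs = -542 + 6.5(Pb + 75) = -54.5 + 6.5Pb. Setting this equal to demand: 418 - Pb = -54.5 + 6.5Pb, so Pb = 63.
Sellers receive Ps = 63 + 75 = 138; Q' = 418 − 1·63 = 355.
The subsidy expands output by 355 − 290 = 65 past the efficient level; on those units the gap between marginal cost and willingness to pay runs from 0 up to 75.
DWL = ½ × 75 × 65 = 2437.5.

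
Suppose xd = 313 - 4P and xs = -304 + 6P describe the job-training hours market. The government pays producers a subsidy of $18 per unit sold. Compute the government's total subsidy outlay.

Government cost = $1969.2

Pre-subsidy: 313 - 4P = -304 + 6P gives P* = 61.7, x* = 66.2.
With the subsidy, sellers receive Ps = Pb + 18 for each unit, where Pb is the price buyers pay.
Supply in terms of Pb becomes xs = -304 + 6(Pb + 18) = -196 + 6Pb. Setting this equal to demand: 313 - 4Pb = -196 + 6Pb, so Pb = 50.9.
Sellers receive Ps = 50.9 + 18 = 68.9; x' = 313 − 4·50.9 = 109.4.
Government outlay = subsidy × quantity = 18 × 109.4 = 1969.2.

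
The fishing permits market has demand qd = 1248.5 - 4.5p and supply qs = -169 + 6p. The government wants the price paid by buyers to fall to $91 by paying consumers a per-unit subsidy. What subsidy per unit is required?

Required subsidy s = $77 per unit

At a buyer price of 91, quantity demanded is 1248.5 − 4.5·91 = 839.
Sellers supply 839 only when they receive ps with -169 + 6·ps = 839, i.e. ps = 168.
s = ps − pb = 168 − 91 = 77.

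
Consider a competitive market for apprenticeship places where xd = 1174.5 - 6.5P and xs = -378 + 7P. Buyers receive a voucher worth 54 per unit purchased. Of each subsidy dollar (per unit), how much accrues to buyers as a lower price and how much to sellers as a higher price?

Buyers gain 28 per unit; sellers gain 26 per unit

Pre-subsidy: 1174.5 - 6.5P = -378 + 7P gives P* = 115, x* = 427.
With the rebate, buyers effectively pay Pb = Ps − 54, where Ps is the price sellers receive.
Demand in terms of Ps becomes xd = 1174.5 − 6.5(Ps − 54) = 1525.5 - 6.5Ps. Setting this equal to supply: 1525.5 - 6.5Ps = -378 + 7Ps, so Ps = 141.
Buyers pay Pb = 141 − 54 = 87; x' = -378 + 7·141 = 609.
Buyers' price falls by P* − Pb = 115 − 87 = 28; sellers' price rises by Ps − P* = 141 − 115 = 26.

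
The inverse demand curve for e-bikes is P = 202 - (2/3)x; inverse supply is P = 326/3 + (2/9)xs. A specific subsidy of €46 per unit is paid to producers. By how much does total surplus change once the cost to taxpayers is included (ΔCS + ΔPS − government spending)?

Pre-subsidy: 202 - (2/3)x = 326/3 + (2/9)x gives x* = 105 and P* = 132.
With the subsidy, sellers receive Ps = Pb + 46 for each unit, where Pb is the price buyers pay.
On the curves, Pb = 202 - (2/3)x and Ps = 326/3 + (2/9)x; the wedge Ps − Pb = 46 gives 326/3 + (2/9)x − (202 - (2/3)x) = 46, so x' = 156.75.
Then Pb = 202 − (2/3)·156.75 = 97.5 and Ps = 326/3 + (2/9)·156.75 = 143.5.
ΔCS = ½(105 + 156.75)(132 − 97.5) = 4515.1875; ΔPS = ½(105 + 156.75)(143.5 − 132) = 1505.0625.
Government spending = 46 × 156.75 = 7210.5.
Net change = 4515.1875 + 1505.0625 − 7210.5 = -1190.25. The loss equals the DWL triangle ½·46·51.75.

Net change in total surplus = -€1190.25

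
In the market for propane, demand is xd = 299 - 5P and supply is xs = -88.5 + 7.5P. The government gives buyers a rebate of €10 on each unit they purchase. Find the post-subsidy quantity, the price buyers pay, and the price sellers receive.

x' = 174; buyers pay €25; sellers receive €35

Pre-subsidy: 299 - 5P = -88.5 + 7.5P gives P* = 31, x* = 144.
With the rebate, buyers effectively pay Pb = Ps − 10, where Ps is the price sellers receive.
Demand in terms of Ps becomes xd = 299 − 5(Ps − 10) = 349 - 5Ps. Setting this equal to supply: 349 - 5Ps = -88.5 + 7.5Ps, so Ps = 35.
Buyers pay Pb = 35 − 10 = 25; x' = -88.5 + 7.5·35 = 174.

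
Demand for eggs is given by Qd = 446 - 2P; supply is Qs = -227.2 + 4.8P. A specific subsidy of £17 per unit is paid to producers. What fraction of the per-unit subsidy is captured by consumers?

Consumer share = 12/17

Pre-subsidy: 446 - 2P = -227.2 + 4.8P gives P* = 99, Q* = 248.
With the subsidy, sellers receive Ps = Pb + 17 for each unit, where Pb is the price buyers pay.
Supply in terms of Pb becomes Qs = -227.2 + 4.8(Pb + 17) = -145.6 + 4.8Pb. Setting this equal to demand: 446 - 2Pb = -145.6 + 4.8Pb, so Pb = 87.
Sellers receive Ps = 87 + 17 = 104; Q' = 446 − 2·87 = 272.
Buyers' price falls by P* − Pb = 99 − 87 = 12; sellers' price rises by Ps − P* = 104 − 99 = 5.
So consumers capture 12/17 = 12/17 of each unit of subsidy.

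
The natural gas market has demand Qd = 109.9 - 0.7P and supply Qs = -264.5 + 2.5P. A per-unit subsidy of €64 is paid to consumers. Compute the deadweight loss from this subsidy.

Pre-subsidy: 109.9 - 0.7P = -264.5 + 2.5P gives P* = 117, Q* = 28.
With the rebate, buyers effectively pay Pb = Ps − 64, where Ps is the price sellers receive.
Demand in terms of Ps becomes Qd = 109.9 − 0.7(Ps − 64) = 154.7 - 0.7Ps. Setting this equal to supply: 154.7 - 0.7Ps = -264.5 + 2.5Ps, so Ps = 131.
Buyers pay Pb = 131 − 64 = 67; Q' = -264.5 + 2.5·131 = 63.
The subsidy expands output by 63 − 28 = 35 past the efficient level; on those units the gap between marginal cost and willingness to pay runs from 0 up to 64.
DWL = ½ × 64 × 35 = 1120.

Deadweight loss = €1120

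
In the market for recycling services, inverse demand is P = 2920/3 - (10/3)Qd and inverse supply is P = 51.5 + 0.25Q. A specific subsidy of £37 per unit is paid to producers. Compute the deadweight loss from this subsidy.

Deadweight loss = 8214/43

Pre-subsidy: 2920/3 - (10/3)Q = 51.5 + 0.25Q gives Q* = 11062/43 and P* = 4980/43.
With the subsidy, sellers receive Ps = Pb + 37 for each unit, where Pb is the price buyers pay.
On the curves, Pb = 2920/3 - (10/3)Q and Ps = 51.5 + 0.25Q; the wedge Ps − Pb = 37 gives 51.5 + 0.25Q − (2920/3 - (10/3)Q) = 37, so Q' = 11506/43.
Then Pb = 2920/3 − (10/3)·(11506/43) = 3500/43 and Ps = 51.5 + 0.25·(11506/43) = 5091/43.
The subsidy expands output by 11506/43 − 11062/43 = 444/43 past the efficient level; on those units the gap between marginal cost and willingness to pay runs from 0 up to 37.
DWL = ½ × 37 × 444/43 = 8214/43.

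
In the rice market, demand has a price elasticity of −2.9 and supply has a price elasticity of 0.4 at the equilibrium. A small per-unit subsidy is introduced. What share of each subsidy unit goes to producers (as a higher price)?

For a small subsidy around the equilibrium, the benefit split depends on the relative slopes, which at a point are proportional to the elasticities.
Buyer share = εs/(εs + |εd|) = 0.4/(0.4 + 2.9) = 4/33; seller share = |εd|/(εs + |εd|) = 29/33.
So producers capture 29/33 of the subsidy.

Producer share = 29/33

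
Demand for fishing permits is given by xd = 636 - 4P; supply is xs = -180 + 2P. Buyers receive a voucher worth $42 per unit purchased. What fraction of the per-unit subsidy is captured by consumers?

Consumer share = 1/3

Pre-subsidy: 636 - 4P = -180 + 2P gives P* = 136, x* = 92.
With the rebate, buyers effectively pay Pb = Ps − 42, where Ps is the price sellers receive.
Demand in terms of Ps becomes xd = 636 − 4(Ps − 42) = 804 - 4Ps. Setting this equal to supply: 804 - 4Ps = -180 + 2Ps, so Ps = 164.
Buyers pay Pb = 164 − 42 = 122; x' = -180 + 2·164 = 148.
Buyers' price falls by P* − Pb = 136 − 122 = 14; sellers' price rises by Ps − P* = 164 − 136 = 28.
So consumers capture 14/42 = 1/3 of each unit of subsidy.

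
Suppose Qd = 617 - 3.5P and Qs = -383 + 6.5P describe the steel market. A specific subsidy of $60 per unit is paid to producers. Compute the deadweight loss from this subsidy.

Pre-subsidy: 617 - 3.5P = -383 + 6.5P gives P* = 100, Q* = 267.
With the subsidy, sellers receive Ps = Pb + 60 for each unit, where Pb is the price buyers pay.
Supply in terms of Pb becomes Qs = -383 + 6.5(Pb + 60) = 7 + 6.5Pb. Setting this equal to demand: 617 - 3.5Pb = 7 + 6.5Pb, so Pb = 61.
Sellers receive Ps = 61 + 60 = 121; Q' = 617 − 3.5·61 = 403.5.
The subsidy expands output by 403.5 − 267 = 136.5 past the efficient level; on those units the gap between marginal cost and willingness to pay runs from 0 up to 60.
DWL = ½ × 60 × 136.5 = 4095.

Deadweight loss = $4095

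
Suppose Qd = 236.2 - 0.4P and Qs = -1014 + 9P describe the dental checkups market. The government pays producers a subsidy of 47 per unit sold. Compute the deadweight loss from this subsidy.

Pre-subsidy: 236.2 - 0.4P = -1014 + 9P gives P* = 133, Q* = 183.
With the subsidy, sellers receive Ps = Pb + 47 for each unit, where Pb is the price buyers pay.
Supply in terms of Pb becomes Qs = -1014 + 9(Pb + 47) = -591 + 9Pb. Setting this equal to demand: 236.2 - 0.4Pb = -591 + 9Pb, so Pb = 88.
Sellers receive Ps = 88 + 47 = 135; Q' = 236.2 − 0.4·88 = 201.
The subsidy expands output by 201 − 183 = 18 past the efficient level; on those units the gap between marginal cost and willingness to pay runs from 0 up to 47.
DWL = ½ × 47 × 18 = 423.

Deadweight loss = 423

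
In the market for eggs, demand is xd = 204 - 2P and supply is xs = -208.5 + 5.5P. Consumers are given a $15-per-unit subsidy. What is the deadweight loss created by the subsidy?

Deadweight loss = $165

Pre-subsidy: 204 - 2P = -208.5 + 5.5P gives P* = 55, x* = 94.
With the rebate, buyers effectively pay Pb = Ps − 15, where Ps is the price sellers receive.
Demand in terms of Ps becomes xd = 204 − 2(Ps − 15) = 234 - 2Ps. Setting this equal to supply: 234 - 2Ps = -208.5 + 5.5Ps, so Ps = 59.
Buyers pay Pb = 59 − 15 = 44; x' = -208.5 + 5.5·59 = 116.
The subsidy expands output by 116 − 94 = 22 past the efficient level; on those units the gap between marginal cost and willingness to pay runs from 0 up to 15.
DWL = ½ × 15 × 22 = 165.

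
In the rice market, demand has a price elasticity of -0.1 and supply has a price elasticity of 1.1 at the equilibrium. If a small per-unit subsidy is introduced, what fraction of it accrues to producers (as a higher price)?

For a small subsidy around the equilibrium, the benefit split depends on the relative slopes, which at a point are proportional to the elasticities.
Buyer share = εs/(εs + |εd|) = 1.1/(1.1 + 0.1) = 11/12; seller share = |εd|/(εs + |εd|) = 1/12.
So producers capture 1/12 of the subsidy.

Producer share = 1/12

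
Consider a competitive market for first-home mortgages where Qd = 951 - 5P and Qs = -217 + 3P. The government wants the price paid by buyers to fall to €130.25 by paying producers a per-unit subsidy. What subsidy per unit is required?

At a buyer price of 130.25, quantity demanded is 951 − 5·130.25 = 299.75.
Sellers supply 299.75 only when they receive Ps with -217 + 3·Ps = 299.75, i.e. Ps = 172.25.
s = Ps − Pb = 172.25 − 130.25 = 42.

Required subsidy s = €42 per unit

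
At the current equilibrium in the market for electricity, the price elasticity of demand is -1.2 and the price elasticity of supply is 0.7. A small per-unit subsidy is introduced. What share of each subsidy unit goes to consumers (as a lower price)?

Consumer share = 7/19

For a small subsidy around the equilibrium, the benefit split depends on the relative slopes, which at a point are proportional to the elasticities.
Buyer share = εs/(εs + |εd|) = 0.7/(0.7 + 1.2) = 7/19; seller share = |εd|/(εs + |εd|) = 12/19.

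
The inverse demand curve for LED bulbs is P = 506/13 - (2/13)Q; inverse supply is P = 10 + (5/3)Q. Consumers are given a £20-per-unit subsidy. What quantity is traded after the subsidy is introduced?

Pre-subsidy: 506/13 - (2/13)Q = 10 + (5/3)Q gives Q* = 1128/71 and P* = 2590/71.
With the rebate, buyers effectively pay Pb = Ps − 20, where Ps is the price sellers receive.
On the curves, Pb = 506/13 - (2/13)Q and Ps = 10 + (5/3)Q; the wedge Ps − Pb = 20 gives 10 + (5/3)Q − (506/13 - (2/13)Q) = 20, so Q' = 1908/71.
Then Pb = 506/13 − (2/13)·(1908/71) = 2470/71 and Ps = 10 + (5/3)·(1908/71) = 3890/71.

Q' = 1908/71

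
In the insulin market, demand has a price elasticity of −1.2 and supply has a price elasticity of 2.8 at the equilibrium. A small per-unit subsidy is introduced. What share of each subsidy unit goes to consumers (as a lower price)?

Consumer share = 0.7

For a small subsidy around the equilibrium, the benefit split depends on the relative slopes, which at a point are proportional to the elasticities.
Buyer share = εs/(εs + |εd|) = 2.8/(2.8 + 1.2) = 0.7; seller share = |εd|/(εs + |εd|) = 0.3.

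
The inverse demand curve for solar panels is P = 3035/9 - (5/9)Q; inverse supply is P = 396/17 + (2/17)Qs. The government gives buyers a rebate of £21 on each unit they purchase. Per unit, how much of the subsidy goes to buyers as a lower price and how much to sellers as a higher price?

Buyers gain 1785/103 per unit; sellers gain 378/103 per unit

Pre-subsidy: 3035/9 - (5/9)Q = 396/17 + (2/17)Q gives Q* = 48031/103 and P* = 8050/103.
With the rebate, buyers effectively pay Pb = Ps − 21, where Ps is the price sellers receive.
On the curves, Pb = 3035/9 - (5/9)Q and Ps = 396/17 + (2/17)Q; the wedge Ps − Pb = 21 gives 396/17 + (2/17)Q − (3035/9 - (5/9)Q) = 21, so Q' = 51244/103.
Then Pb = 3035/9 − (5/9)·(51244/103) = 6265/103 and Ps = 396/17 + (2/17)·(51244/103) = 8428/103.
Buyers' price falls by P* − Pb = 8050/103 − 6265/103 = 1785/103; sellers' price rises by Ps − P* = 8428/103 − 8050/103 = 378/103.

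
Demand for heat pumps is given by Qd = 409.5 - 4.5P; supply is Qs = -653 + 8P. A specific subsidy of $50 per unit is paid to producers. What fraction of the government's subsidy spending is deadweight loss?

DWL / government spending = 8/19

Pre-subsidy: 409.5 - 4.5P = -653 + 8P gives P* = 85, Q* = 27.
With the subsidy, sellers receive Ps = Pb + 50 for each unit, where Pb is the price buyers pay.
Supply in terms of Pb becomes Qs = -653 + 8(Pb + 50) = -253 + 8Pb. Setting this equal to demand: 409.5 - 4.5Pb = -253 + 8Pb, so Pb = 53.
Sellers receive Ps = 53 + 50 = 103; Q' = 409.5 − 4.5·53 = 171.
ΔCS = ½(27 + 171)(85 − 53) = 3168; ΔPS = ½(27 + 171)(103 − 85) = 1782.
Government spending = 50 × 171 = 8550.
DWL = ½ × 50 × (171 − 27) = 3600; fraction = 3600 / 8550 = 8/19.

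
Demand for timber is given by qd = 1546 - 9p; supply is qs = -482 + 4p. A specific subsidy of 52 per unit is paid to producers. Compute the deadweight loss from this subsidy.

Deadweight loss = 3744

Pre-subsidy: 1546 - 9p = -482 + 4p gives p* = 156, q* = 142.
With the subsidy, sellers receive ps = pb + 52 for each unit, where pb is the price buyers pay.
Supply in terms of pb becomes qs = -482 + 4(pb + 52) = -274 + 4pb. Setting this equal to demand: 1546 - 9pb = -274 + 4pb, so pb = 140.
Sellers receive ps = 140 + 52 = 192; q' = 1546 − 9·140 = 286.
The subsidy expands output by 286 − 142 = 144 past the efficient level; on those units the gap between marginal cost and willingness to pay runs from 0 up to 52.
DWL = ½ × 52 × 144 = 3744.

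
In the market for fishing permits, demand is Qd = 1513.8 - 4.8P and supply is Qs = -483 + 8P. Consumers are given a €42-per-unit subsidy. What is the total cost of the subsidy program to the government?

Pre-subsidy: 1513.8 - 4.8P = -483 + 8P gives P* = 156, Q* = 765.
With the rebate, buyers effectively pay Pb = Ps − 42, where Ps is the price sellers receive.
Demand in terms of Ps becomes Qd = 1513.8 − 4.8(Ps − 42) = 1715.4 - 4.8Ps. Setting this equal to supply: 1715.4 - 4.8Ps = -483 + 8Ps, so Ps = 171.75.
Buyers pay Pb = 171.75 − 42 = 129.75; Q' = -483 + 8·171.75 = 891.
Government outlay = subsidy × quantity = 42 × 891 = 37422.

Government cost = €37422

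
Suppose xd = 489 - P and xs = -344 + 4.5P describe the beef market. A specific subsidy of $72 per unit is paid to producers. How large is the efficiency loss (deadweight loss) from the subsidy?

Pre-subsidy: 489 - P = -344 + 4.5P gives P* = 1666/11, x* = 3713/11.
With the subsidy, sellers receive Ps = Pb + 72 for each unit, where Pb is the price buyers pay.
Supply in terms of Pb becomes xs = -344 + 4.5(Pb + 72) = -20 + 4.5Pb. Setting this equal to demand: 489 - Pb = -20 + 4.5Pb, so Pb = 1018/11.
Sellers receive Ps = 1018/11 + 72 = 1810/11; x' = 489 − 1·(1018/11) = 4361/11.
The subsidy expands output by 4361/11 − 3713/11 = 648/11 past the efficient level; on those units the gap between marginal cost and willingness to pay runs from 0 up to 72.
DWL = ½ × 72 × 648/11 = 23328/11.

Deadweight loss = 23328/11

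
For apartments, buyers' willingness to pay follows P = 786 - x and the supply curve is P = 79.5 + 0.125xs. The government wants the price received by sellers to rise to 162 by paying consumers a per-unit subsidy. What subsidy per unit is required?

Required subsidy s = 36 per unit

At a seller price of 162, quantity supplied is -636 + 8·162 = 660.
Buyers absorb 660 only when they pay Pb = 786 − 1·660 = 126.
s = Ps − Pb = 162 − 126 = 36.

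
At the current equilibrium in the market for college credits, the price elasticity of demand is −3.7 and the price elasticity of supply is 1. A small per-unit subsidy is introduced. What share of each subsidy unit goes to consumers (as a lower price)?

For a small subsidy around the equilibrium, the benefit split depends on the relative slopes, which at a point are proportional to the elasticities.
Buyer share = εs/(εs + |εd|) = 1/(1 + 3.7) = 10/47; seller share = |εd|/(εs + |εd|) = 37/47.

Consumer share = 10/47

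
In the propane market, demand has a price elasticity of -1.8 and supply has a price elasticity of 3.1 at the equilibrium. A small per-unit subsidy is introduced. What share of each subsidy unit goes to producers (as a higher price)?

Producer share = 18/49

For a small subsidy around the equilibrium, the benefit split depends on the relative slopes, which at a point are proportional to the elasticities.
Buyer share = εs/(εs + |εd|) = 3.1/(3.1 + 1.8) = 31/49; seller share = |εd|/(εs + |εd|) = 18/49.
So producers capture 18/49 of the subsidy.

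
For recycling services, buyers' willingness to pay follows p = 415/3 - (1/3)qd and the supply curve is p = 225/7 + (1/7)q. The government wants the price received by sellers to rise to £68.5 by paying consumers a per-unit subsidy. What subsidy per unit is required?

At a seller price of 68.5, quantity supplied is -225 + 7·68.5 = 254.5.
Buyers absorb 254.5 only when they pay pb = 415/3 − (1/3)·254.5 = 53.5.
s = ps − pb = 68.5 − 53.5 = 15.

Required subsidy s = £15 per unit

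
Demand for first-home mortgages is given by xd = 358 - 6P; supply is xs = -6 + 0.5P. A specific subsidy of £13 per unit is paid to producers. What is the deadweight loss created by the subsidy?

Pre-subsidy: 358 - 6P = -6 + 0.5P gives P* = 56, x* = 22.
With the subsidy, sellers receive Ps = Pb + 13 for each unit, where Pb is the price buyers pay.
Supply in terms of Pb becomes xs = -6 + 0.5(Pb + 13) = 0.5 + 0.5Pb. Setting this equal to demand: 358 - 6Pb = 0.5 + 0.5Pb, so Pb = 55.
Sellers receive Ps = 55 + 13 = 68; x' = 358 − 6·55 = 28.
The subsidy expands output by 28 − 22 = 6 past the efficient level; on those units the gap between marginal cost and willingness to pay runs from 0 up to 13.
DWL = ½ × 13 × 6 = 39.

Deadweight loss = £39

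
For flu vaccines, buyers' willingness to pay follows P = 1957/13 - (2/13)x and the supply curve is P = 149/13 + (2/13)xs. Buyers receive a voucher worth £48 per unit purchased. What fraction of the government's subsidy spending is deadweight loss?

DWL / government spending = 39/304

Pre-subsidy: 1957/13 - (2/13)x = 149/13 + (2/13)x gives x* = 452 and P* = 81.
With the rebate, buyers effectively pay Pb = Ps − 48, where Ps is the price sellers receive.
On the curves, Pb = 1957/13 - (2/13)x and Ps = 149/13 + (2/13)x; the wedge Ps − Pb = 48 gives 149/13 + (2/13)x − (1957/13 - (2/13)x) = 48, so x' = 608.
Then Pb = 1957/13 − (2/13)·608 = 57 and Ps = 149/13 + (2/13)·608 = 105.
ΔCS = ½(452 + 608)(81 − 57) = 12720; ΔPS = ½(452 + 608)(105 − 81) = 12720.
Government spending = 48 × 608 = 29184.
DWL = ½ × 48 × (608 − 452) = 3744; fraction = 3744 / 29184 = 39/304.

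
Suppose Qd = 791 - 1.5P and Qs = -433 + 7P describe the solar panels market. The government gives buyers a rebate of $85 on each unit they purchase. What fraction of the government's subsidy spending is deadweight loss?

DWL / government spending = 21/272

Pre-subsidy: 791 - 1.5P = -433 + 7P gives P* = 144, Q* = 575.
With the rebate, buyers effectively pay Pb = Ps − 85, where Ps is the price sellers receive.
Demand in terms of Ps becomes Qd = 791 − 1.5(Ps − 85) = 918.5 - 1.5Ps. Setting this equal to supply: 918.5 - 1.5Ps = -433 + 7Ps, so Ps = 159.
Buyers pay Pb = 159 − 85 = 74; Q' = -433 + 7·159 = 680.
ΔCS = ½(575 + 680)(144 − 74) = 43925; ΔPS = ½(575 + 680)(159 − 144) = 9412.5.
Government spending = 85 × 680 = 57800.
DWL = ½ × 85 × (680 − 575) = 4462.5; fraction = 4462.5 / 57800 = 21/272.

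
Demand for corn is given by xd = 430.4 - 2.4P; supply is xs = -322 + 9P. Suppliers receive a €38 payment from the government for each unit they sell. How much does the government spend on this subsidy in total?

Government cost = €13072

Pre-subsidy: 430.4 - 2.4P = -322 + 9P gives P* = 66, x* = 272.
With the subsidy, sellers receive Ps = Pb + 38 for each unit, where Pb is the price buyers pay.
Supply in terms of Pb becomes xs = -322 + 9(Pb + 38) = 20 + 9Pb. Setting this equal to demand: 430.4 - 2.4Pb = 20 + 9Pb, so Pb = 36.
Sellers receive Ps = 36 + 38 = 74; x' = 430.4 − 2.4·36 = 344.
Government outlay = subsidy × quantity = 38 × 344 = 13072.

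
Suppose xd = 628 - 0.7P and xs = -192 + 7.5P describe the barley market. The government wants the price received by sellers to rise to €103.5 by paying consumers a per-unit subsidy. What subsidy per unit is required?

At a seller price of 103.5, quantity supplied is -192 + 7.5·103.5 = 584.25.
Buyers absorb 584.25 only when they pay Pb with 628 − 0.7·Pb = 584.25, i.e. Pb = 62.5.
s = Ps − Pb = 103.5 − 62.5 = 41.

Required subsidy s = €41 per unit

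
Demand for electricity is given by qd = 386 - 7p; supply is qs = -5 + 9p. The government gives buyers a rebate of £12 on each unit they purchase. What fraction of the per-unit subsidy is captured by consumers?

Consumer share = 0.5625

Pre-subsidy: 386 - 7p = -5 + 9p gives p* = 24.4375, q* = 214.9375.
With the rebate, buyers effectively pay pb = ps − 12, where ps is the price sellers receive.
Demand in terms of ps becomes qd = 386 − 7(ps − 12) = 470 - 7ps. Setting this equal to supply: 470 - 7ps = -5 + 9ps, so ps = 29.6875.
Buyers pay pb = 29.6875 − 12 = 17.6875; q' = -5 + 9·29.6875 = 262.1875.
Buyers' price falls by p* − pb = 24.4375 − 17.6875 = 6.75; sellers' price rises by ps − p* = 29.6875 − 24.4375 = 5.25.
So consumers capture 6.75/12 = 0.5625 of each unit of subsidy.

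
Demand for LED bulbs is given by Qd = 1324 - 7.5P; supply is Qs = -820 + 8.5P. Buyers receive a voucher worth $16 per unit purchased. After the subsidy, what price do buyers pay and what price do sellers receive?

Pre-subsidy: 1324 - 7.5P = -820 + 8.5P gives P* = 134, Q* = 319.
With the rebate, buyers effectively pay Pb = Ps − 16, where Ps is the price sellers receive.
Demand in terms of Ps becomes Qd = 1324 − 7.5(Ps − 16) = 1444 - 7.5Ps. Setting this equal to supply: 1444 - 7.5Ps = -820 + 8.5Ps, so Ps = 141.5.
Buyers pay Pb = 141.5 − 16 = 125.5; Q' = -820 + 8.5·141.5 = 382.75.

Buyers pay $125.5; sellers receive $141.5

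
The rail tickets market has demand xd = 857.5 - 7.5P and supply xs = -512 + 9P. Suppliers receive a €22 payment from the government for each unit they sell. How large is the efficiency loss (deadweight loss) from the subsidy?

Deadweight loss = €990

Pre-subsidy: 857.5 - 7.5P = -512 + 9P gives P* = 83, x* = 235.
With the subsidy, sellers receive Ps = Pb + 22 for each unit, where Pb is the price buyers pay.
Supply in terms of Pb becomes xs = -512 + 9(Pb + 22) = -314 + 9Pb. Setting this equal to demand: 857.5 - 7.5Pb = -314 + 9Pb, so Pb = 71.
Sellers receive Ps = 71 + 22 = 93; x' = 857.5 − 7.5·71 = 325.
The subsidy expands output by 325 − 235 = 90 past the efficient level; on those units the gap between marginal cost and willingness to pay runs from 0 up to 22.
DWL = ½ × 22 × 90 = 990.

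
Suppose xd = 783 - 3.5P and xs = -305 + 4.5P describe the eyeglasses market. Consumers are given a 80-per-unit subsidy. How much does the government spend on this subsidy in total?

Pre-subsidy: 783 - 3.5P = -305 + 4.5P gives P* = 136, x* = 307.
With the rebate, buyers effectively pay Pb = Ps − 80, where Ps is the price sellers receive.
Demand in terms of Ps becomes xd = 783 − 3.5(Ps − 80) = 1063 - 3.5Ps. Setting this equal to supply: 1063 - 3.5Ps = -305 + 4.5Ps, so Ps = 171.
Buyers pay Pb = 171 − 80 = 91; x' = -305 + 4.5·171 = 464.5.
Government outlay = subsidy × quantity = 80 × 464.5 = 37160.

Government cost = 37160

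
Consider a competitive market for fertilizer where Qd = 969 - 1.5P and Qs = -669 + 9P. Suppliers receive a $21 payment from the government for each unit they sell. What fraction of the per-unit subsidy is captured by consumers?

Pre-subsidy: 969 - 1.5P = -669 + 9P gives P* = 156, Q* = 735.
With the subsidy, sellers receive Ps = Pb + 21 for each unit, where Pb is the price buyers pay.
Supply in terms of Pb becomes Qs = -669 + 9(Pb + 21) = -480 + 9Pb. Setting this equal to demand: 969 - 1.5Pb = -480 + 9Pb, so Pb = 138.
Sellers receive Ps = 138 + 21 = 159; Q' = 969 − 1.5·138 = 762.
Buyers' price falls by P* − Pb = 156 − 138 = 18; sellers' price rises by Ps − P* = 159 − 156 = 3.
So consumers capture 18/21 = 6/7 of each unit of subsidy.

Consumer share = 6/7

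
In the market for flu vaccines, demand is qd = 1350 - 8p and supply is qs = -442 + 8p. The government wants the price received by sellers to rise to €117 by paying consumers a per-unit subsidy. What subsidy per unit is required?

At a seller price of 117, quantity supplied is -442 + 8·117 = 494.
Buyers absorb 494 only when they pay pb with 1350 − 8·pb = 494, i.e. pb = 107.
s = ps − pb = 117 − 107 = 10.

Required subsidy s = €10 per unit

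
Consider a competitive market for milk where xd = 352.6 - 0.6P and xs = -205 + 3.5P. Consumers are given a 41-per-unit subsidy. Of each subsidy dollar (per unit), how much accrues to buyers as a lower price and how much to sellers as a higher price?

Pre-subsidy: 352.6 - 0.6P = -205 + 3.5P gives P* = 136, x* = 271.
With the rebate, buyers effectively pay Pb = Ps − 41, where Ps is the price sellers receive.
Demand in terms of Ps becomes xd = 352.6 − 0.6(Ps − 41) = 377.2 - 0.6Ps. Setting this equal to supply: 377.2 - 0.6Ps = -205 + 3.5Ps, so Ps = 142.
Buyers pay Pb = 142 − 41 = 101; x' = -205 + 3.5·142 = 292.
Buyers' price falls by P* − Pb = 136 − 101 = 35; sellers' price rises by Ps − P* = 142 − 136 = 6.

Buyers gain 35 per unit; sellers gain 6 per unit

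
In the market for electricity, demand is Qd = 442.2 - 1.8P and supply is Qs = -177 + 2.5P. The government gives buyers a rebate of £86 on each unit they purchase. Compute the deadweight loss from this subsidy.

Pre-subsidy: 442.2 - 1.8P = -177 + 2.5P gives P* = 144, Q* = 183.
With the rebate, buyers effectively pay Pb = Ps − 86, where Ps is the price sellers receive.
Demand in terms of Ps becomes Qd = 442.2 − 1.8(Ps − 86) = 597 - 1.8Ps. Setting this equal to supply: 597 - 1.8Ps = -177 + 2.5Ps, so Ps = 180.
Buyers pay Pb = 180 − 86 = 94; Q' = -177 + 2.5·180 = 273.
The subsidy expands output by 273 − 183 = 90 past the efficient level; on those units the gap between marginal cost and willingness to pay runs from 0 up to 86.
DWL = ½ × 86 × 90 = 3870.

Deadweight loss = £3870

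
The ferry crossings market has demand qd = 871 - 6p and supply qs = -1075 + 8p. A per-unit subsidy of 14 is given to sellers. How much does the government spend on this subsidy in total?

Pre-subsidy: 871 - 6p = -1075 + 8p gives p* = 139, q* = 37.
With the subsidy, sellers receive ps = pb + 14 for each unit, where pb is the price buyers pay.
Supply in terms of pb becomes qs = -1075 + 8(pb + 14) = -963 + 8pb. Setting this equal to demand: 871 - 6pb = -963 + 8pb, so pb = 131.
Sellers receive ps = 131 + 14 = 145; q' = 871 − 6·131 = 85.
Government outlay = subsidy × quantity = 14 × 85 = 1190.

Government cost = 1190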